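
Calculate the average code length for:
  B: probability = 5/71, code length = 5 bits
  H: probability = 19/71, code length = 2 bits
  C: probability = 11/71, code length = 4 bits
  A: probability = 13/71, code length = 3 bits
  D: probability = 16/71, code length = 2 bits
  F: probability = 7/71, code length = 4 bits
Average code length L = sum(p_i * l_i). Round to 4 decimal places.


Weighted contributions p_i * l_i:
  B: (5/71) * 5 = 25/71
  H: (19/71) * 2 = 38/71
  C: (11/71) * 4 = 44/71
  A: (13/71) * 3 = 39/71
  D: (16/71) * 2 = 32/71
  F: (7/71) * 4 = 28/71
Sum = (25 + 38 + 44 + 39 + 32 + 28)/71 = 206/71

L = 206/71 = 2.9014 bits/symbol


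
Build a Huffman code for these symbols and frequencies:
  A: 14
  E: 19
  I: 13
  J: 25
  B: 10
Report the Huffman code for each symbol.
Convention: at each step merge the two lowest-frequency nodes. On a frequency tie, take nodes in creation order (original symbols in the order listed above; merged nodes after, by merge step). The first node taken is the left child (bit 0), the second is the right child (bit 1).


Huffman tree construction:
Step 1: Merge B(10) + I(13) = 23
Step 2: Merge A(14) + E(19) = 33
Step 3: Merge (B+I)(23) + J(25) = 48
Step 4: Merge (A+E)(33) + ((B+I)+J)(48) = 81
Read each symbol's code off the tree from the root (left child = 0, right child = 1).

Codes:
  A: 00 (length 2)
  E: 01 (length 2)
  I: 101 (length 3)
  J: 11 (length 2)
  B: 100 (length 3)
Average code length: 185/81 = 2.2840 bits/symbol


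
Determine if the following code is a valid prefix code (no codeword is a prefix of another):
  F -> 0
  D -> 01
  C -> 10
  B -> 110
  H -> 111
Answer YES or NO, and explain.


Checking each pair (does one codeword prefix another?):
  F='0' vs D='01': prefix -- VIOLATION

NO -- this is NOT a valid prefix code. F (0) is a prefix of D (01).


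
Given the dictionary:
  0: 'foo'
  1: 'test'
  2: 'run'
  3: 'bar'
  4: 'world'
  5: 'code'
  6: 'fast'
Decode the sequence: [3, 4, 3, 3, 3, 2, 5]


Look up each index in the dictionary:
  3 -> 'bar'
  4 -> 'world'
  3 -> 'bar'
  3 -> 'bar'
  3 -> 'bar'
  2 -> 'run'
  5 -> 'code'

Decoded: "bar world bar bar bar run code"


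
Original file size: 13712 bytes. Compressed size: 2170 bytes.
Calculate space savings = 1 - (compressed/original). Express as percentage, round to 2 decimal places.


ratio = compressed/original = 2170/13712 = 0.158256
savings = 1 - ratio = 1 - 0.158256 = 0.841744
as a percentage: 0.841744 * 100 = 84.17%

Space savings = 1 - 2170/13712 = 84.17%


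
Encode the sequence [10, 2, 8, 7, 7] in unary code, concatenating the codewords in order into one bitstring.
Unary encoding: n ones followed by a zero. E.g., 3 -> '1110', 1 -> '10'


Encode each number as n ones followed by a terminating 0:
  10 -> 11111111110 (11 bits)
  2 -> 110 (3 bits)
  8 -> 111111110 (9 bits)
  7 -> 11111110 (8 bits)
  7 -> 11111110 (8 bits)
Total length = 11 + 3 + 9 + 8 + 8 = 39 bits.

Unary([10, 2, 8, 7, 7]) = 111111111101101111111101111111011111110 (39 bits)


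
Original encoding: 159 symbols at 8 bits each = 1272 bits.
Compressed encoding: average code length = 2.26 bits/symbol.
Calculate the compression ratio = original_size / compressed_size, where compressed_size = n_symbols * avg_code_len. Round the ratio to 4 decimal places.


original_size = n_symbols * orig_bits = 159 * 8 = 1272 bits
compressed_size = n_symbols * avg_code_len = 159 * 2.26 = 359.34 bits
ratio = original_size / compressed_size = 1272 / 359.34 = 3.5398

Compression ratio = 3.5398


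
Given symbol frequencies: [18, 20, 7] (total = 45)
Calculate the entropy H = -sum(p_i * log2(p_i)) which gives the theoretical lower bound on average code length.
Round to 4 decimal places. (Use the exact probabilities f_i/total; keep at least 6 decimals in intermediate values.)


Per-symbol terms -p_i * log2(p_i) with p_i = f_i/45:
  p = 18/45 = 0.400000: log2(p) = -1.321928, -p*log2(p) = 0.528771
  p = 20/45 = 0.444444: log2(p) = -1.169925, -p*log2(p) = 0.519967
  p = 7/45 = 0.155556: log2(p) = -2.684498, -p*log2(p) = 0.417589
H = 0.528771 + 0.519967 + 0.417589 = 1.466327

H = 1.4663 bits/symbol


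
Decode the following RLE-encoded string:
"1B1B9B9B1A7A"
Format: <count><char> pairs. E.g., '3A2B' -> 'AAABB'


Expanding each <count><char> pair:
  1B -> 'B'
  1B -> 'B'
  9B -> 'BBBBBBBBB'
  9B -> 'BBBBBBBBB'
  1A -> 'A'
  7A -> 'AAAAAAA'

Decoded = BBBBBBBBBBBBBBBBBBBBAAAAAAAA


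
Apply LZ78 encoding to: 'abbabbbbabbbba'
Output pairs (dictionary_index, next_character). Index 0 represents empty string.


LZ78 encoding steps:
Dictionary: {0: ''}
Step 1: w='' (idx 0), next='a' -> output (0, 'a'), add 'a' as idx 1
Step 2: w='' (idx 0), next='b' -> output (0, 'b'), add 'b' as idx 2
Step 3: w='b' (idx 2), next='a' -> output (2, 'a'), add 'ba' as idx 3
Step 4: w='b' (idx 2), next='b' -> output (2, 'b'), add 'bb' as idx 4
Step 5: w='bb' (idx 4), next='a' -> output (4, 'a'), add 'bba' as idx 5
Step 6: w='bb' (idx 4), next='b' -> output (4, 'b'), add 'bbb' as idx 6
Step 7: w='ba' (idx 3), end of input -> output (3, '')


Encoded: [(0, 'a'), (0, 'b'), (2, 'a'), (2, 'b'), (4, 'a'), (4, 'b'), (3, '')]


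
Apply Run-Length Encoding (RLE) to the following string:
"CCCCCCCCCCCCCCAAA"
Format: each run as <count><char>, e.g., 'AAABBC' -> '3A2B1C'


Scanning runs left to right:
  i=0: run of 'C' x 14 -> '14C'
  i=14: run of 'A' x 3 -> '3A'

RLE = 14C3A


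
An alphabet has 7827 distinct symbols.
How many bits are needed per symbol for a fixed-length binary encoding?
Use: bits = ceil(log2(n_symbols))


log2(7827) = 12.9342
Bracket: 2^12 = 4096 < 7827 <= 2^13 = 8192
So ceil(log2(7827)) = 13

bits = ceil(log2(7827)) = ceil(12.9342) = 13 bits


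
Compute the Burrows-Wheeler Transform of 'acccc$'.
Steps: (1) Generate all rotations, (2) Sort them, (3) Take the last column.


Rotations (sorted):
  0: $acccc -> last char: c
  1: acccc$ -> last char: $
  2: c$accc -> last char: c
  3: cc$acc -> last char: c
  4: ccc$ac -> last char: c
  5: cccc$a -> last char: a


BWT = c$ccca


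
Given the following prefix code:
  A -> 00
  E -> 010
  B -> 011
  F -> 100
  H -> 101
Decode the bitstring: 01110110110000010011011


Decoding step by step:
Bits 011 -> B
Bits 101 -> H
Bits 101 -> H
Bits 100 -> F
Bits 00 -> A
Bits 010 -> E
Bits 011 -> B
Bits 011 -> B


Decoded message: BHHFAEBB


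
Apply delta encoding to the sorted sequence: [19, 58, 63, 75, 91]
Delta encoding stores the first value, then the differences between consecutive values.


First value: 19
Deltas:
  58 - 19 = 39
  63 - 58 = 5
  75 - 63 = 12
  91 - 75 = 16


Delta encoded: [19, 39, 5, 12, 16]


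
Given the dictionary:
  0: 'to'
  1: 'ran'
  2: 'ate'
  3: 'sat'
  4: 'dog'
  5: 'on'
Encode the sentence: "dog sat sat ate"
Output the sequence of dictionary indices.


Look up each word in the dictionary:
  'dog' -> 4
  'sat' -> 3
  'sat' -> 3
  'ate' -> 2

Encoded: [4, 3, 3, 2]


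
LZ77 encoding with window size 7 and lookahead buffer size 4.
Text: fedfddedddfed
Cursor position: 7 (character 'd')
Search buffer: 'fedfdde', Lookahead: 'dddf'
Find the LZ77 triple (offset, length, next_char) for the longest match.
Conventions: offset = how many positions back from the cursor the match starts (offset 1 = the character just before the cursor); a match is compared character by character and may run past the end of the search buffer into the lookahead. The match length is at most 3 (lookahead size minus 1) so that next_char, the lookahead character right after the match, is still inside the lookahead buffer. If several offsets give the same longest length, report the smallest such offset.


Try each offset into the search buffer:
  offset=1 (pos 6, char 'e'): match length 0
  offset=2 (pos 5, char 'd'): match length 1
  offset=3 (pos 4, char 'd'): match length 2
  offset=4 (pos 3, char 'f'): match length 0
  offset=5 (pos 2, char 'd'): match length 1
  offset=6 (pos 1, char 'e'): match length 0
  offset=7 (pos 0, char 'f'): match length 0
Longest match has length 2 at offset 3.
next_char = character at position 7 + 2 = 9 -> 'd'

Best match: offset=3, length=2 (matching 'dd' starting at position 4)
LZ77 triple: (3, 2, 'd')


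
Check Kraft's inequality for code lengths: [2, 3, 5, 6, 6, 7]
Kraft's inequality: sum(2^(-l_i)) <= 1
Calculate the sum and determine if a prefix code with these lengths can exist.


Sum = 2^(-2) + 2^(-3) + 2^(-5) + 2^(-6) + 2^(-6) + 2^(-7)
    = 0.25 + 0.125 + 0.03125 + 0.015625 + 0.015625 + 0.0078125
    = 57/128 = 0.4453125
Since 0.4453125 <= 1, Kraft's inequality IS satisfied.
A prefix code with these lengths CAN exist.

Kraft sum = 0.4453125. Satisfied.


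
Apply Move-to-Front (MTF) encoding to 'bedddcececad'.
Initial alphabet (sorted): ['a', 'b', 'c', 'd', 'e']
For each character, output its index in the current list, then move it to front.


MTF encoding:
'b': index 1 in ['a', 'b', 'c', 'd', 'e'] -> ['b', 'a', 'c', 'd', 'e']
'e': index 4 in ['b', 'a', 'c', 'd', 'e'] -> ['e', 'b', 'a', 'c', 'd']
'd': index 4 in ['e', 'b', 'a', 'c', 'd'] -> ['d', 'e', 'b', 'a', 'c']
'd': index 0 in ['d', 'e', 'b', 'a', 'c'] -> ['d', 'e', 'b', 'a', 'c']
'd': index 0 in ['d', 'e', 'b', 'a', 'c'] -> ['d', 'e', 'b', 'a', 'c']
'c': index 4 in ['d', 'e', 'b', 'a', 'c'] -> ['c', 'd', 'e', 'b', 'a']
'e': index 2 in ['c', 'd', 'e', 'b', 'a'] -> ['e', 'c', 'd', 'b', 'a']
'c': index 1 in ['e', 'c', 'd', 'b', 'a'] -> ['c', 'e', 'd', 'b', 'a']
'e': index 1 in ['c', 'e', 'd', 'b', 'a'] -> ['e', 'c', 'd', 'b', 'a']
'c': index 1 in ['e', 'c', 'd', 'b', 'a'] -> ['c', 'e', 'd', 'b', 'a']
'a': index 4 in ['c', 'e', 'd', 'b', 'a'] -> ['a', 'c', 'e', 'd', 'b']
'd': index 3 in ['a', 'c', 'e', 'd', 'b'] -> ['d', 'a', 'c', 'e', 'b']


Output: [1, 4, 4, 0, 0, 4, 2, 1, 1, 1, 4, 3]


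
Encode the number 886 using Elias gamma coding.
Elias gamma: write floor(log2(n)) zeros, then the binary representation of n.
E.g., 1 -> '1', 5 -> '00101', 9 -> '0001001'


num_bits = floor(log2(886)) + 1 = 10
leading_zeros = num_bits - 1 = 9
binary(886) = 1101110110

Elias gamma(886) = '000000000' + '1101110110' = 0000000001101110110 (19 bits)


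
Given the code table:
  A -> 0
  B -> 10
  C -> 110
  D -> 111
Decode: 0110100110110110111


Decoding:
0 -> A
110 -> C
10 -> B
0 -> A
110 -> C
110 -> C
110 -> C
111 -> D


Result: ACBACCCD


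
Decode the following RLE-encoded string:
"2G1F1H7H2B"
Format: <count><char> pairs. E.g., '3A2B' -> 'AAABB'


Expanding each <count><char> pair:
  2G -> 'GG'
  1F -> 'F'
  1H -> 'H'
  7H -> 'HHHHHHH'
  2B -> 'BB'

Decoded = GGFHHHHHHHHBB


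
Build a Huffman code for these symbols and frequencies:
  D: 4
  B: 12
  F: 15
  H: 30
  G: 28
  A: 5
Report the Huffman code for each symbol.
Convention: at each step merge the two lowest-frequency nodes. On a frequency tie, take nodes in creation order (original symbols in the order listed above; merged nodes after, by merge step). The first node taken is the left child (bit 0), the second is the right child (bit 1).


Huffman tree construction:
Step 1: Merge D(4) + A(5) = 9
Step 2: Merge (D+A)(9) + B(12) = 21
Step 3: Merge F(15) + ((D+A)+B)(21) = 36
Step 4: Merge G(28) + H(30) = 58
Step 5: Merge (F+((D+A)+B))(36) + (G+H)(58) = 94
Read each symbol's code off the tree from the root (left child = 0, right child = 1).

Codes:
  D: 0100 (length 4)
  B: 011 (length 3)
  F: 00 (length 2)
  H: 11 (length 2)
  G: 10 (length 2)
  A: 0101 (length 4)
Average code length: 218/94 = 2.3191 bits/symbol


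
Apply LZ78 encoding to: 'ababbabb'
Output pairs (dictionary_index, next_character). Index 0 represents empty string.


LZ78 encoding steps:
Dictionary: {0: ''}
Step 1: w='' (idx 0), next='a' -> output (0, 'a'), add 'a' as idx 1
Step 2: w='' (idx 0), next='b' -> output (0, 'b'), add 'b' as idx 2
Step 3: w='a' (idx 1), next='b' -> output (1, 'b'), add 'ab' as idx 3
Step 4: w='b' (idx 2), next='a' -> output (2, 'a'), add 'ba' as idx 4
Step 5: w='b' (idx 2), next='b' -> output (2, 'b'), add 'bb' as idx 5


Encoded: [(0, 'a'), (0, 'b'), (1, 'b'), (2, 'a'), (2, 'b')]


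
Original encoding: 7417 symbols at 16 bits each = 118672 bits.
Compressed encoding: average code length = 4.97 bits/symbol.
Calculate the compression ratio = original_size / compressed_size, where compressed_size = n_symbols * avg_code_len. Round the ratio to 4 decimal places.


original_size = n_symbols * orig_bits = 7417 * 16 = 118672 bits
compressed_size = n_symbols * avg_code_len = 7417 * 4.97 = 36862.49 bits
ratio = original_size / compressed_size = 118672 / 36862.49 = 3.2193

Compression ratio = 3.2193


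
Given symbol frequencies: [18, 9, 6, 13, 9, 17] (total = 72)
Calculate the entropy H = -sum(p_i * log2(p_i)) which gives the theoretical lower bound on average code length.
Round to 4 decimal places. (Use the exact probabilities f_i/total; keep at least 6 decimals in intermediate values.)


Per-symbol terms -p_i * log2(p_i) with p_i = f_i/72:
  p = 18/72 = 0.250000: log2(p) = -2.000000, -p*log2(p) = 0.500000
  p = 9/72 = 0.125000: log2(p) = -3.000000, -p*log2(p) = 0.375000
  p = 6/72 = 0.083333: log2(p) = -3.584963, -p*log2(p) = 0.298747
  p = 13/72 = 0.180556: log2(p) = -2.469485, -p*log2(p) = 0.445879
  p = 9/72 = 0.125000: log2(p) = -3.000000, -p*log2(p) = 0.375000
  p = 17/72 = 0.236111: log2(p) = -2.082462, -p*log2(p) = 0.491692
H = 0.500000 + 0.375000 + 0.298747 + 0.445879 + 0.375000 + 0.491692 = 2.486318

H = 2.4863 bits/symbol


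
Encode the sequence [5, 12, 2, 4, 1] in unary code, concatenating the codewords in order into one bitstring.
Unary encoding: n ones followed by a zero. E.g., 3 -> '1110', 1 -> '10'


Encode each number as n ones followed by a terminating 0:
  5 -> 111110 (6 bits)
  12 -> 1111111111110 (13 bits)
  2 -> 110 (3 bits)
  4 -> 11110 (5 bits)
  1 -> 10 (2 bits)
Total length = 6 + 13 + 3 + 5 + 2 = 29 bits.

Unary([5, 12, 2, 4, 1]) = 11111011111111111101101111010 (29 bits)


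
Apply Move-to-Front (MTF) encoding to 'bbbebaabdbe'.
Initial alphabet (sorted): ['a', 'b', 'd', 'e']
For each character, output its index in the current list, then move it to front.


MTF encoding:
'b': index 1 in ['a', 'b', 'd', 'e'] -> ['b', 'a', 'd', 'e']
'b': index 0 in ['b', 'a', 'd', 'e'] -> ['b', 'a', 'd', 'e']
'b': index 0 in ['b', 'a', 'd', 'e'] -> ['b', 'a', 'd', 'e']
'e': index 3 in ['b', 'a', 'd', 'e'] -> ['e', 'b', 'a', 'd']
'b': index 1 in ['e', 'b', 'a', 'd'] -> ['b', 'e', 'a', 'd']
'a': index 2 in ['b', 'e', 'a', 'd'] -> ['a', 'b', 'e', 'd']
'a': index 0 in ['a', 'b', 'e', 'd'] -> ['a', 'b', 'e', 'd']
'b': index 1 in ['a', 'b', 'e', 'd'] -> ['b', 'a', 'e', 'd']
'd': index 3 in ['b', 'a', 'e', 'd'] -> ['d', 'b', 'a', 'e']
'b': index 1 in ['d', 'b', 'a', 'e'] -> ['b', 'd', 'a', 'e']
'e': index 3 in ['b', 'd', 'a', 'e'] -> ['e', 'b', 'd', 'a']


Output: [1, 0, 0, 3, 1, 2, 0, 1, 3, 1, 3]


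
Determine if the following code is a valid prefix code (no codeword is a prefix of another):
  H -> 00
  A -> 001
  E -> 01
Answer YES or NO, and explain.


Checking each pair (does one codeword prefix another?):
  H='00' vs A='001': prefix -- VIOLATION

NO -- this is NOT a valid prefix code. H (00) is a prefix of A (001).


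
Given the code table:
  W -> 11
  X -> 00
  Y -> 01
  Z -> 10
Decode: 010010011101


Decoding:
01 -> Y
00 -> X
10 -> Z
01 -> Y
11 -> W
01 -> Y


Result: YXZYWY


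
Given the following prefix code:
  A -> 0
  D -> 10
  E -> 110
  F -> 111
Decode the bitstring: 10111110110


Decoding step by step:
Bits 10 -> D
Bits 111 -> F
Bits 110 -> E
Bits 110 -> E


Decoded message: DFEE


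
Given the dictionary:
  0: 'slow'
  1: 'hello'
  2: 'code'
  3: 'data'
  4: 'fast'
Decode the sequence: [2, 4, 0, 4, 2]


Look up each index in the dictionary:
  2 -> 'code'
  4 -> 'fast'
  0 -> 'slow'
  4 -> 'fast'
  2 -> 'code'

Decoded: "code fast slow fast code"


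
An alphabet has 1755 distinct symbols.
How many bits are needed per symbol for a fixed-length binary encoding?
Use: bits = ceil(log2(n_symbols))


log2(1755) = 10.7773
Bracket: 2^10 = 1024 < 1755 <= 2^11 = 2048
So ceil(log2(1755)) = 11

bits = ceil(log2(1755)) = ceil(10.7773) = 11 bits


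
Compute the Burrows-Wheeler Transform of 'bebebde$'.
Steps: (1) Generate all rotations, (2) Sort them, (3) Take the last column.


Rotations (sorted):
  0: $bebebde -> last char: e
  1: bde$bebe -> last char: e
  2: bebde$be -> last char: e
  3: bebebde$ -> last char: $
  4: de$bebeb -> last char: b
  5: e$bebebd -> last char: d
  6: ebde$beb -> last char: b
  7: ebebde$b -> last char: b


BWT = eee$bdbb


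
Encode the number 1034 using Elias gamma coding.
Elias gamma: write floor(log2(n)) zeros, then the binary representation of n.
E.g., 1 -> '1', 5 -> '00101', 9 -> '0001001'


num_bits = floor(log2(1034)) + 1 = 11
leading_zeros = num_bits - 1 = 10
binary(1034) = 10000001010

Elias gamma(1034) = '0000000000' + '10000001010' = 000000000010000001010 (21 bits)


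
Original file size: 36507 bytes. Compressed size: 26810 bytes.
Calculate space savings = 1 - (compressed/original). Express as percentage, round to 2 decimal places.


ratio = compressed/original = 26810/36507 = 0.73438
savings = 1 - ratio = 1 - 0.73438 = 0.26562
as a percentage: 0.26562 * 100 = 26.56%

Space savings = 1 - 26810/36507 = 26.56%


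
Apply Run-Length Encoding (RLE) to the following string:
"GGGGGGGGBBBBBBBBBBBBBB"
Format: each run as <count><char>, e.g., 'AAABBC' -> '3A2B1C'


Scanning runs left to right:
  i=0: run of 'G' x 8 -> '8G'
  i=8: run of 'B' x 14 -> '14B'

RLE = 8G14B


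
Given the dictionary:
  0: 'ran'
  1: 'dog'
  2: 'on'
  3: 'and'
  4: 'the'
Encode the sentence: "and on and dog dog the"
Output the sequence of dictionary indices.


Look up each word in the dictionary:
  'and' -> 3
  'on' -> 2
  'and' -> 3
  'dog' -> 1
  'dog' -> 1
  'the' -> 4

Encoded: [3, 2, 3, 1, 1, 4]


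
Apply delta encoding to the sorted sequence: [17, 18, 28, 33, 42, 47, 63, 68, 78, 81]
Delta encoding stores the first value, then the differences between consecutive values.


First value: 17
Deltas:
  18 - 17 = 1
  28 - 18 = 10
  33 - 28 = 5
  42 - 33 = 9
  47 - 42 = 5
  63 - 47 = 16
  68 - 63 = 5
  78 - 68 = 10
  81 - 78 = 3


Delta encoded: [17, 1, 10, 5, 9, 5, 16, 5, 10, 3]


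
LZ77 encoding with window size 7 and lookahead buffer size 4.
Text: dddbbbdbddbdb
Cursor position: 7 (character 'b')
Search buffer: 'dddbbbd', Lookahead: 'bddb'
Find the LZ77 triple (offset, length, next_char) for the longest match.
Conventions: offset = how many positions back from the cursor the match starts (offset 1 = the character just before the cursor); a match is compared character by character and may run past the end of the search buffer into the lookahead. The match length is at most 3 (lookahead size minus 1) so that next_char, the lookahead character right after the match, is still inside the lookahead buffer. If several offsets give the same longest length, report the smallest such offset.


Try each offset into the search buffer:
  offset=1 (pos 6, char 'd'): match length 0
  offset=2 (pos 5, char 'b'): match length 2
  offset=3 (pos 4, char 'b'): match length 1
  offset=4 (pos 3, char 'b'): match length 1
  offset=5 (pos 2, char 'd'): match length 0
  offset=6 (pos 1, char 'd'): match length 0
  offset=7 (pos 0, char 'd'): match length 0
Longest match has length 2 at offset 2.
next_char = character at position 7 + 2 = 9 -> 'd'

Best match: offset=2, length=2 (matching 'bd' starting at position 5)
LZ77 triple: (2, 2, 'd')


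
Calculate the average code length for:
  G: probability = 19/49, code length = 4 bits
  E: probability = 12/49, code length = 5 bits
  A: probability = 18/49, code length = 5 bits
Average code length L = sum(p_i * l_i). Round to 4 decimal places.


Weighted contributions p_i * l_i:
  G: (19/49) * 4 = 76/49
  E: (12/49) * 5 = 60/49
  A: (18/49) * 5 = 90/49
Sum = (76 + 60 + 90)/49 = 226/49

L = 226/49 = 4.6122 bits/symbol


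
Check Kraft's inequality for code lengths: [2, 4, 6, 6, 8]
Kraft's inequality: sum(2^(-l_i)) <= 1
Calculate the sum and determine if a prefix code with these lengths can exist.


Sum = 2^(-2) + 2^(-4) + 2^(-6) + 2^(-6) + 2^(-8)
    = 0.25 + 0.0625 + 0.015625 + 0.015625 + 0.00390625
    = 89/256 = 0.34765625
Since 0.34765625 <= 1, Kraft's inequality IS satisfied.
A prefix code with these lengths CAN exist.

Kraft sum = 0.34765625. Satisfied.


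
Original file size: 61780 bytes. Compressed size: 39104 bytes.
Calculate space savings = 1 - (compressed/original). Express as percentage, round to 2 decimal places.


ratio = compressed/original = 39104/61780 = 0.632956
savings = 1 - ratio = 1 - 0.632956 = 0.367044
as a percentage: 0.367044 * 100 = 36.7%

Space savings = 1 - 39104/61780 = 36.7%


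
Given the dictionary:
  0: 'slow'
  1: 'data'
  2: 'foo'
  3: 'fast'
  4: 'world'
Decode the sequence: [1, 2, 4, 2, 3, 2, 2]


Look up each index in the dictionary:
  1 -> 'data'
  2 -> 'foo'
  4 -> 'world'
  2 -> 'foo'
  3 -> 'fast'
  2 -> 'foo'
  2 -> 'foo'

Decoded: "data foo world foo fast foo foo"


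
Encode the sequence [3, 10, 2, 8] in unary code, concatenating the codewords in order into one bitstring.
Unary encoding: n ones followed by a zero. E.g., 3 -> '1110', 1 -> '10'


Encode each number as n ones followed by a terminating 0:
  3 -> 1110 (4 bits)
  10 -> 11111111110 (11 bits)
  2 -> 110 (3 bits)
  8 -> 111111110 (9 bits)
Total length = 4 + 11 + 3 + 9 = 27 bits.

Unary([3, 10, 2, 8]) = 111011111111110110111111110 (27 bits)


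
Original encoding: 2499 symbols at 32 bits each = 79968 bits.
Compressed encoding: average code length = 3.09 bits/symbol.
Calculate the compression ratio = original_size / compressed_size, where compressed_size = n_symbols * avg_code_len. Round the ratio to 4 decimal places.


original_size = n_symbols * orig_bits = 2499 * 32 = 79968 bits
compressed_size = n_symbols * avg_code_len = 2499 * 3.09 = 7721.91 bits
ratio = original_size / compressed_size = 79968 / 7721.91 = 10.356

Compression ratio = 10.356


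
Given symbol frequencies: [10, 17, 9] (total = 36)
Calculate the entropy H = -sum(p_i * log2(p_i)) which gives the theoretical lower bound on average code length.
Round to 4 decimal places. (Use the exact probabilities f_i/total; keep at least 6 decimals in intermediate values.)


Per-symbol terms -p_i * log2(p_i) with p_i = f_i/36:
  p = 10/36 = 0.277778: log2(p) = -1.847997, -p*log2(p) = 0.513332
  p = 17/36 = 0.472222: log2(p) = -1.082462, -p*log2(p) = 0.511163
  p = 9/36 = 0.250000: log2(p) = -2.000000, -p*log2(p) = 0.500000
H = 0.513332 + 0.511163 + 0.500000 = 1.524495

H = 1.5245 bits/symbol


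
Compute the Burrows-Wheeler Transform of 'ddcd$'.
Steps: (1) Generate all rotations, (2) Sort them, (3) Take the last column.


Rotations (sorted):
  0: $ddcd -> last char: d
  1: cd$dd -> last char: d
  2: d$ddc -> last char: c
  3: dcd$d -> last char: d
  4: ddcd$ -> last char: $


BWT = ddcd$


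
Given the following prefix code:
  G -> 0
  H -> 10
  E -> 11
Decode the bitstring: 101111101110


Decoding step by step:
Bits 10 -> H
Bits 11 -> E
Bits 11 -> E
Bits 10 -> H
Bits 11 -> E
Bits 10 -> H


Decoded message: HEEHEH


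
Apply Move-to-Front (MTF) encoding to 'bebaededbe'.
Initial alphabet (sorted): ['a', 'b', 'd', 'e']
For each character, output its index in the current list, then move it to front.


MTF encoding:
'b': index 1 in ['a', 'b', 'd', 'e'] -> ['b', 'a', 'd', 'e']
'e': index 3 in ['b', 'a', 'd', 'e'] -> ['e', 'b', 'a', 'd']
'b': index 1 in ['e', 'b', 'a', 'd'] -> ['b', 'e', 'a', 'd']
'a': index 2 in ['b', 'e', 'a', 'd'] -> ['a', 'b', 'e', 'd']
'e': index 2 in ['a', 'b', 'e', 'd'] -> ['e', 'a', 'b', 'd']
'd': index 3 in ['e', 'a', 'b', 'd'] -> ['d', 'e', 'a', 'b']
'e': index 1 in ['d', 'e', 'a', 'b'] -> ['e', 'd', 'a', 'b']
'd': index 1 in ['e', 'd', 'a', 'b'] -> ['d', 'e', 'a', 'b']
'b': index 3 in ['d', 'e', 'a', 'b'] -> ['b', 'd', 'e', 'a']
'e': index 2 in ['b', 'd', 'e', 'a'] -> ['e', 'b', 'd', 'a']


Output: [1, 3, 1, 2, 2, 3, 1, 1, 3, 2]


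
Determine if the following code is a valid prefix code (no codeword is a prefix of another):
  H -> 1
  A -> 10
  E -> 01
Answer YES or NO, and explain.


Checking each pair (does one codeword prefix another?):
  H='1' vs A='10': prefix -- VIOLATION

NO -- this is NOT a valid prefix code. H (1) is a prefix of A (10).


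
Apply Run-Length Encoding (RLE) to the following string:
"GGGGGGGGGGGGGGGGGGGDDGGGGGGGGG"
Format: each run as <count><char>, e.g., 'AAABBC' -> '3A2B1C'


Scanning runs left to right:
  i=0: run of 'G' x 19 -> '19G'
  i=19: run of 'D' x 2 -> '2D'
  i=21: run of 'G' x 9 -> '9G'

RLE = 19G2D9G


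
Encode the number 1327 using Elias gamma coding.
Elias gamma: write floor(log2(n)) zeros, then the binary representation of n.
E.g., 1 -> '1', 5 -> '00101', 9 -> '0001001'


num_bits = floor(log2(1327)) + 1 = 11
leading_zeros = num_bits - 1 = 10
binary(1327) = 10100101111

Elias gamma(1327) = '0000000000' + '10100101111' = 000000000010100101111 (21 bits)


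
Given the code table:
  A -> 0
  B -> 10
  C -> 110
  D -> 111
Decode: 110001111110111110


Decoding:
110 -> C
0 -> A
0 -> A
111 -> D
111 -> D
0 -> A
111 -> D
110 -> C


Result: CAADDADC


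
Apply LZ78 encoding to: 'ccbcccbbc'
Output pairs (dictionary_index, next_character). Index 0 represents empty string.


LZ78 encoding steps:
Dictionary: {0: ''}
Step 1: w='' (idx 0), next='c' -> output (0, 'c'), add 'c' as idx 1
Step 2: w='c' (idx 1), next='b' -> output (1, 'b'), add 'cb' as idx 2
Step 3: w='c' (idx 1), next='c' -> output (1, 'c'), add 'cc' as idx 3
Step 4: w='cb' (idx 2), next='b' -> output (2, 'b'), add 'cbb' as idx 4
Step 5: w='c' (idx 1), end of input -> output (1, '')


Encoded: [(0, 'c'), (1, 'b'), (1, 'c'), (2, 'b'), (1, '')]


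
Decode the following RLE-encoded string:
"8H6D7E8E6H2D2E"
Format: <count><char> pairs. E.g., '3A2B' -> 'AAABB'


Expanding each <count><char> pair:
  8H -> 'HHHHHHHH'
  6D -> 'DDDDDD'
  7E -> 'EEEEEEE'
  8E -> 'EEEEEEEE'
  6H -> 'HHHHHH'
  2D -> 'DD'
  2E -> 'EE'

Decoded = HHHHHHHHDDDDDDEEEEEEEEEEEEEEEHHHHHHDDEE


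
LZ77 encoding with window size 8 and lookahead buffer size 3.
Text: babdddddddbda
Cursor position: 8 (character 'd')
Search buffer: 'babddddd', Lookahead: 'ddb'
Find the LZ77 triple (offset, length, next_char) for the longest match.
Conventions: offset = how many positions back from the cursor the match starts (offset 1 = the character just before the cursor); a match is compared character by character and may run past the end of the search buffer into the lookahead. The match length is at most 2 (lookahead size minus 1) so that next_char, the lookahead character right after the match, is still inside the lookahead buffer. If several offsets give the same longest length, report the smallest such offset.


Try each offset into the search buffer:
  offset=1 (pos 7, char 'd'): match length 2
  offset=2 (pos 6, char 'd'): match length 2
  offset=3 (pos 5, char 'd'): match length 2
  offset=4 (pos 4, char 'd'): match length 2
  offset=5 (pos 3, char 'd'): match length 2
  offset=6 (pos 2, char 'b'): match length 0
  offset=7 (pos 1, char 'a'): match length 0
  offset=8 (pos 0, char 'b'): match length 0
Longest match has length 2, found at offsets 1, 2, 3, 4, 5; take the smallest, offset 1.
next_char = character at position 8 + 2 = 10 -> 'b'

Best match: offset=1, length=2 (matching 'dd' starting at position 7)
LZ77 triple: (1, 2, 'b')


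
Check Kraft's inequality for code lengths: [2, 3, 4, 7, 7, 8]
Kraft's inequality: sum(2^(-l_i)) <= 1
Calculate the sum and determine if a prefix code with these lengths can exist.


Sum = 2^(-2) + 2^(-3) + 2^(-4) + 2^(-7) + 2^(-7) + 2^(-8)
    = 0.25 + 0.125 + 0.0625 + 0.0078125 + 0.0078125 + 0.00390625
    = 117/256 = 0.45703125
Since 0.45703125 <= 1, Kraft's inequality IS satisfied.
A prefix code with these lengths CAN exist.

Kraft sum = 0.45703125. Satisfied.


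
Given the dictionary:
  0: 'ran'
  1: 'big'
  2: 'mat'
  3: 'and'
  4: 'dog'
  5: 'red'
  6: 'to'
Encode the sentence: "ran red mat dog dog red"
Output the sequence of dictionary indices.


Look up each word in the dictionary:
  'ran' -> 0
  'red' -> 5
  'mat' -> 2
  'dog' -> 4
  'dog' -> 4
  'red' -> 5

Encoded: [0, 5, 2, 4, 4, 5]


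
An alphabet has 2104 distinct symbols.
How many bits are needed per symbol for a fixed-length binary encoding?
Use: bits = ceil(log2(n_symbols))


log2(2104) = 11.0389
Bracket: 2^11 = 2048 < 2104 <= 2^12 = 4096
So ceil(log2(2104)) = 12

bits = ceil(log2(2104)) = ceil(11.0389) = 12 bits


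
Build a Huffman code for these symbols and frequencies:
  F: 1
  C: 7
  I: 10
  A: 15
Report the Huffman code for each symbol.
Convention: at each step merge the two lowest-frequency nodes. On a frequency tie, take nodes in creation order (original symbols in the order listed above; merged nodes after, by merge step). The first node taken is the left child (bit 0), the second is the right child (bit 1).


Huffman tree construction:
Step 1: Merge F(1) + C(7) = 8
Step 2: Merge (F+C)(8) + I(10) = 18
Step 3: Merge A(15) + ((F+C)+I)(18) = 33
Read each symbol's code off the tree from the root (left child = 0, right child = 1).

Codes:
  F: 100 (length 3)
  C: 101 (length 3)
  I: 11 (length 2)
  A: 0 (length 1)
Average code length: 59/33 = 1.7879 bits/symbol


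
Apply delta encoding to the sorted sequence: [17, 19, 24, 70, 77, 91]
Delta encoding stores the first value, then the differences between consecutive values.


First value: 17
Deltas:
  19 - 17 = 2
  24 - 19 = 5
  70 - 24 = 46
  77 - 70 = 7
  91 - 77 = 14


Delta encoded: [17, 2, 5, 46, 7, 14]


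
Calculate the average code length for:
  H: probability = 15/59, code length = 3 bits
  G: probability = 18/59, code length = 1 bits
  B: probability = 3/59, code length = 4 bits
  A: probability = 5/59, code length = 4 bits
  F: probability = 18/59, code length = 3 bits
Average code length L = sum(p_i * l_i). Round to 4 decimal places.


Weighted contributions p_i * l_i:
  H: (15/59) * 3 = 45/59
  G: (18/59) * 1 = 18/59
  B: (3/59) * 4 = 12/59
  A: (5/59) * 4 = 20/59
  F: (18/59) * 3 = 54/59
Sum = (45 + 18 + 12 + 20 + 54)/59 = 149/59

L = 149/59 = 2.5254 bits/symbol


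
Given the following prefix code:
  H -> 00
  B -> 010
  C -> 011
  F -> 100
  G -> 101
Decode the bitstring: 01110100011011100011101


Decoding step by step:
Bits 011 -> C
Bits 101 -> G
Bits 00 -> H
Bits 011 -> C
Bits 011 -> C
Bits 100 -> F
Bits 011 -> C
Bits 101 -> G


Decoded message: CGHCCFCG


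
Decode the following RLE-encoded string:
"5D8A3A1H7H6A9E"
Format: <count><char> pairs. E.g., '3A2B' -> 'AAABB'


Expanding each <count><char> pair:
  5D -> 'DDDDD'
  8A -> 'AAAAAAAA'
  3A -> 'AAA'
  1H -> 'H'
  7H -> 'HHHHHHH'
  6A -> 'AAAAAA'
  9E -> 'EEEEEEEEE'

Decoded = DDDDDAAAAAAAAAAAHHHHHHHHAAAAAAEEEEEEEEE


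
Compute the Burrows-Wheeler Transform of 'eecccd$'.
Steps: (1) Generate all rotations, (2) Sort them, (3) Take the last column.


Rotations (sorted):
  0: $eecccd -> last char: d
  1: cccd$ee -> last char: e
  2: ccd$eec -> last char: c
  3: cd$eecc -> last char: c
  4: d$eeccc -> last char: c
  5: ecccd$e -> last char: e
  6: eecccd$ -> last char: $


BWT = deccce$


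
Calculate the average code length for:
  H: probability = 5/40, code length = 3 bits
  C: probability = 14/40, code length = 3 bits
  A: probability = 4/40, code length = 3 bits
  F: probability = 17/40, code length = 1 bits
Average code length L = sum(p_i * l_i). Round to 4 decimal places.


Weighted contributions p_i * l_i:
  H: (5/40) * 3 = 15/40
  C: (14/40) * 3 = 42/40
  A: (4/40) * 3 = 12/40
  F: (17/40) * 1 = 17/40
Sum = (15 + 42 + 12 + 17)/40 = 86/40

L = 86/40 = 2.1500 bits/symbol


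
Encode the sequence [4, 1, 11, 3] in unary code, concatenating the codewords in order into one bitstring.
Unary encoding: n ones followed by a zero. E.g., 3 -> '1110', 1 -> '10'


Encode each number as n ones followed by a terminating 0:
  4 -> 11110 (5 bits)
  1 -> 10 (2 bits)
  11 -> 111111111110 (12 bits)
  3 -> 1110 (4 bits)
Total length = 5 + 2 + 12 + 4 = 23 bits.

Unary([4, 1, 11, 3]) = 11110101111111111101110 (23 bits)


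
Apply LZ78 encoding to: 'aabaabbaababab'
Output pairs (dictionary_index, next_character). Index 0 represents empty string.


LZ78 encoding steps:
Dictionary: {0: ''}
Step 1: w='' (idx 0), next='a' -> output (0, 'a'), add 'a' as idx 1
Step 2: w='a' (idx 1), next='b' -> output (1, 'b'), add 'ab' as idx 2
Step 3: w='a' (idx 1), next='a' -> output (1, 'a'), add 'aa' as idx 3
Step 4: w='' (idx 0), next='b' -> output (0, 'b'), add 'b' as idx 4
Step 5: w='b' (idx 4), next='a' -> output (4, 'a'), add 'ba' as idx 5
Step 6: w='ab' (idx 2), next='a' -> output (2, 'a'), add 'aba' as idx 6
Step 7: w='ba' (idx 5), next='b' -> output (5, 'b'), add 'bab' as idx 7


Encoded: [(0, 'a'), (1, 'b'), (1, 'a'), (0, 'b'), (4, 'a'), (2, 'a'), (5, 'b')]


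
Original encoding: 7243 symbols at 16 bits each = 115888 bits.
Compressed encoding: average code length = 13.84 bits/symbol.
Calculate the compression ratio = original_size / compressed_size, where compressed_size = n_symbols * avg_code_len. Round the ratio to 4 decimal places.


original_size = n_symbols * orig_bits = 7243 * 16 = 115888 bits
compressed_size = n_symbols * avg_code_len = 7243 * 13.84 = 100243.12 bits
ratio = original_size / compressed_size = 115888 / 100243.12 = 1.1561

Compression ratio = 1.1561


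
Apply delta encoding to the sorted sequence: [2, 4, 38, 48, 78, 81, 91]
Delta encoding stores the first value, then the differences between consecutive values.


First value: 2
Deltas:
  4 - 2 = 2
  38 - 4 = 34
  48 - 38 = 10
  78 - 48 = 30
  81 - 78 = 3
  91 - 81 = 10


Delta encoded: [2, 2, 34, 10, 30, 3, 10]


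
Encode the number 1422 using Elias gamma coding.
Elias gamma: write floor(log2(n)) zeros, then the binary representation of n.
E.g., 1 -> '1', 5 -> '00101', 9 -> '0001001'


num_bits = floor(log2(1422)) + 1 = 11
leading_zeros = num_bits - 1 = 10
binary(1422) = 10110001110

Elias gamma(1422) = '0000000000' + '10110001110' = 000000000010110001110 (21 bits)


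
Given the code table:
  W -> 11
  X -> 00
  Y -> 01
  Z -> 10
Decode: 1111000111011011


Decoding:
11 -> W
11 -> W
00 -> X
01 -> Y
11 -> W
01 -> Y
10 -> Z
11 -> W


Result: WWXYWYZW


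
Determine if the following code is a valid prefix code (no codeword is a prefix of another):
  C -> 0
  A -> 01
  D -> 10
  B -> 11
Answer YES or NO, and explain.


Checking each pair (does one codeword prefix another?):
  C='0' vs A='01': prefix -- VIOLATION

NO -- this is NOT a valid prefix code. C (0) is a prefix of A (01).


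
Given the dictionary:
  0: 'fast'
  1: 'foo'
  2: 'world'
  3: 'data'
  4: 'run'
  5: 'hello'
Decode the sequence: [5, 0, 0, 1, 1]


Look up each index in the dictionary:
  5 -> 'hello'
  0 -> 'fast'
  0 -> 'fast'
  1 -> 'foo'
  1 -> 'foo'

Decoded: "hello fast fast foo foo"


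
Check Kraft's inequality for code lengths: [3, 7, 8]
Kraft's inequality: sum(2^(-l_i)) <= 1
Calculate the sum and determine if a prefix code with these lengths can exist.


Sum = 2^(-3) + 2^(-7) + 2^(-8)
    = 0.125 + 0.0078125 + 0.00390625
    = 35/256 = 0.13671875
Since 0.13671875 <= 1, Kraft's inequality IS satisfied.
A prefix code with these lengths CAN exist.

Kraft sum = 0.13671875. Satisfied.


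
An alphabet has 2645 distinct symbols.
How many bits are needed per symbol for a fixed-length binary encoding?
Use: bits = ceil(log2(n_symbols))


log2(2645) = 11.3691
Bracket: 2^11 = 2048 < 2645 <= 2^12 = 4096
So ceil(log2(2645)) = 12

bits = ceil(log2(2645)) = ceil(11.3691) = 12 bits


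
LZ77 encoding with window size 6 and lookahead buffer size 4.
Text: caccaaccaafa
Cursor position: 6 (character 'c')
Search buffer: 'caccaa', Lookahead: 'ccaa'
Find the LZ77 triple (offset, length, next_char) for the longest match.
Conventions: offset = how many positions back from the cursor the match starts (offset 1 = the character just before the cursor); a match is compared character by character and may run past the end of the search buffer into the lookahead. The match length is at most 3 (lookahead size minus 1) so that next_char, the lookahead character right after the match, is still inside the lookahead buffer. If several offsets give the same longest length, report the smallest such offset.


Try each offset into the search buffer:
  offset=1 (pos 5, char 'a'): match length 0
  offset=2 (pos 4, char 'a'): match length 0
  offset=3 (pos 3, char 'c'): match length 1
  offset=4 (pos 2, char 'c'): match length 3
  offset=5 (pos 1, char 'a'): match length 0
  offset=6 (pos 0, char 'c'): match length 1
Longest match has length 3 at offset 4.
next_char = character at position 6 + 3 = 9 -> 'a'

Best match: offset=4, length=3 (matching 'cca' starting at position 2)
LZ77 triple: (4, 3, 'a')


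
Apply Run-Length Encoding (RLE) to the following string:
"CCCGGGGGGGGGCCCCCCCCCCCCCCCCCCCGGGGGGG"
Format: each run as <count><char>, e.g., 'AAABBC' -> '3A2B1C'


Scanning runs left to right:
  i=0: run of 'C' x 3 -> '3C'
  i=3: run of 'G' x 9 -> '9G'
  i=12: run of 'C' x 19 -> '19C'
  i=31: run of 'G' x 7 -> '7G'

RLE = 3C9G19C7G


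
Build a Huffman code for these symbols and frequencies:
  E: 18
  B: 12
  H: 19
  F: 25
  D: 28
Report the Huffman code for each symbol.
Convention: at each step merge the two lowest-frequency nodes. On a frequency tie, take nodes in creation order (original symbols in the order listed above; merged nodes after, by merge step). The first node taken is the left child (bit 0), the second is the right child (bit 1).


Huffman tree construction:
Step 1: Merge B(12) + E(18) = 30
Step 2: Merge H(19) + F(25) = 44
Step 3: Merge D(28) + (B+E)(30) = 58
Step 4: Merge (H+F)(44) + (D+(B+E))(58) = 102
Read each symbol's code off the tree from the root (left child = 0, right child = 1).

Codes:
  E: 111 (length 3)
  B: 110 (length 3)
  H: 00 (length 2)
  F: 01 (length 2)
  D: 10 (length 2)
Average code length: 234/102 = 2.2941 bits/symbol


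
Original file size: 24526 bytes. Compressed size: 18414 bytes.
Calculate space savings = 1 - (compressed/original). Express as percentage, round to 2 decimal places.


ratio = compressed/original = 18414/24526 = 0.750795
savings = 1 - ratio = 1 - 0.750795 = 0.249205
as a percentage: 0.249205 * 100 = 24.92%

Space savings = 1 - 18414/24526 = 24.92%


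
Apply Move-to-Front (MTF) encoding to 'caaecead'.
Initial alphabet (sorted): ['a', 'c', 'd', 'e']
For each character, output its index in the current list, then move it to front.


MTF encoding:
'c': index 1 in ['a', 'c', 'd', 'e'] -> ['c', 'a', 'd', 'e']
'a': index 1 in ['c', 'a', 'd', 'e'] -> ['a', 'c', 'd', 'e']
'a': index 0 in ['a', 'c', 'd', 'e'] -> ['a', 'c', 'd', 'e']
'e': index 3 in ['a', 'c', 'd', 'e'] -> ['e', 'a', 'c', 'd']
'c': index 2 in ['e', 'a', 'c', 'd'] -> ['c', 'e', 'a', 'd']
'e': index 1 in ['c', 'e', 'a', 'd'] -> ['e', 'c', 'a', 'd']
'a': index 2 in ['e', 'c', 'a', 'd'] -> ['a', 'e', 'c', 'd']
'd': index 3 in ['a', 'e', 'c', 'd'] -> ['d', 'a', 'e', 'c']


Output: [1, 1, 0, 3, 2, 1, 2, 3]


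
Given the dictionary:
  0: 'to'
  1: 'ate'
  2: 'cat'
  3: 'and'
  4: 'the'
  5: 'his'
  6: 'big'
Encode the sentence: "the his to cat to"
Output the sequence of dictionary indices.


Look up each word in the dictionary:
  'the' -> 4
  'his' -> 5
  'to' -> 0
  'cat' -> 2
  'to' -> 0

Encoded: [4, 5, 0, 2, 0]


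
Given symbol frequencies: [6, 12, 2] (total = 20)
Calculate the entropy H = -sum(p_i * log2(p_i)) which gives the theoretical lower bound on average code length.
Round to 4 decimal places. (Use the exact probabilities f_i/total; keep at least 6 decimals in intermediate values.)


Per-symbol terms -p_i * log2(p_i) with p_i = f_i/20:
  p = 6/20 = 0.300000: log2(p) = -1.736966, -p*log2(p) = 0.521090
  p = 12/20 = 0.600000: log2(p) = -0.736966, -p*log2(p) = 0.442179
  p = 2/20 = 0.100000: log2(p) = -3.321928, -p*log2(p) = 0.332193
H = 0.521090 + 0.442179 + 0.332193 = 1.295462

H = 1.2955 bits/symbol


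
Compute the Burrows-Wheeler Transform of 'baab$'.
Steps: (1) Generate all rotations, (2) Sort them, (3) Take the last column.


Rotations (sorted):
  0: $baab -> last char: b
  1: aab$b -> last char: b
  2: ab$ba -> last char: a
  3: b$baa -> last char: a
  4: baab$ -> last char: $


BWT = bbaa$
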